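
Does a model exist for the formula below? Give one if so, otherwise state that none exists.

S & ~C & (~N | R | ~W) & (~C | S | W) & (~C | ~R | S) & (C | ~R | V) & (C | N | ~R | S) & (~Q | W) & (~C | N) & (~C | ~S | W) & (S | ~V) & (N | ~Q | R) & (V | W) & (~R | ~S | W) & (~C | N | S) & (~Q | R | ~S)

Unit clause (S) forces S = True.
Unit clause (~C) forces C = False.
Set W = True.
Set V = True.
Set R = False.
  then (~N | R | ~W) forces N = False.
  then (N | ~Q | R) forces Q = False.
All clauses satisfied.

W = True; V = True; R = False; S = True; Q = False; C = False; N = False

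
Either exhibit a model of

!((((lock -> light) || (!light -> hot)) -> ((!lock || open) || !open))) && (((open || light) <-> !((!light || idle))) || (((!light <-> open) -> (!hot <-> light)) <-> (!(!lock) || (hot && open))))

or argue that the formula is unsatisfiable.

The conjunct !((((lock -> light) || (!light -> hot)) -> ((!lock || open) || !open))) is unsatisfiable on its own:
  open = True: this becomes !((((lock -> light) || (!light -> hot)) -> True)) = False.
  open = False: this becomes !((((lock -> light) || (!light -> hot)) -> True)) = False.
So the whole conjunction is unsatisfiable.

The formula is unsatisfiable.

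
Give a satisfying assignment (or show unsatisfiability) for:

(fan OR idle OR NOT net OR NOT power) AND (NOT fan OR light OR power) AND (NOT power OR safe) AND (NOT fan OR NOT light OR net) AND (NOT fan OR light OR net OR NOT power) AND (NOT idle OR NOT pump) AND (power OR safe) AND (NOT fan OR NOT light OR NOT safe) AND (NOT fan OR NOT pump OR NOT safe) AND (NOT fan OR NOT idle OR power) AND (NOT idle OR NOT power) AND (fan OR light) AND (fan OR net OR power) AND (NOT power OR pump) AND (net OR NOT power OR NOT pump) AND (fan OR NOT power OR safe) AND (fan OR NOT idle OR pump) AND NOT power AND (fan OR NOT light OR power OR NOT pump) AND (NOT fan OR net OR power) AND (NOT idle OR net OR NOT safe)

Unit clause (NOT power) forces power = False.
In (power OR safe) only safe is left, so safe = True.
Set fan = False.
  then (fan OR light) forces light = True.
  then (fan OR net OR power) forces net = True.
  then (fan OR NOT light OR power OR NOT pump) forces pump = False.
  then (fan OR NOT idle OR pump) forces idle = False.
All clauses satisfied.

power: False, safe: True, fan: False, pump: False, light: True, idle: False, net: True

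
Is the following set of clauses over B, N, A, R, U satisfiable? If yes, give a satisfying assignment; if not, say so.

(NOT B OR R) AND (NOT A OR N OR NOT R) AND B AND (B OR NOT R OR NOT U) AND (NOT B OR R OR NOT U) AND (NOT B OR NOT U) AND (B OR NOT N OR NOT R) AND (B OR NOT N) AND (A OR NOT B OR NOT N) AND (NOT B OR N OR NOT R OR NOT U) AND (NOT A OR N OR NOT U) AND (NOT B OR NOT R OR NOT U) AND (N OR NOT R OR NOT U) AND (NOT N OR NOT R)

Unit clause (B) forces B = True.
In (NOT B OR NOT U) only NOT U is left, so U = False.
In (NOT B OR R) only R is left, so R = True.
In (NOT N OR NOT R) only NOT N is left, so N = False.
In (NOT A OR N OR NOT R) only NOT A is left, so A = False.
All clauses satisfied.

B = True; N = False; A = False; R = True; U = False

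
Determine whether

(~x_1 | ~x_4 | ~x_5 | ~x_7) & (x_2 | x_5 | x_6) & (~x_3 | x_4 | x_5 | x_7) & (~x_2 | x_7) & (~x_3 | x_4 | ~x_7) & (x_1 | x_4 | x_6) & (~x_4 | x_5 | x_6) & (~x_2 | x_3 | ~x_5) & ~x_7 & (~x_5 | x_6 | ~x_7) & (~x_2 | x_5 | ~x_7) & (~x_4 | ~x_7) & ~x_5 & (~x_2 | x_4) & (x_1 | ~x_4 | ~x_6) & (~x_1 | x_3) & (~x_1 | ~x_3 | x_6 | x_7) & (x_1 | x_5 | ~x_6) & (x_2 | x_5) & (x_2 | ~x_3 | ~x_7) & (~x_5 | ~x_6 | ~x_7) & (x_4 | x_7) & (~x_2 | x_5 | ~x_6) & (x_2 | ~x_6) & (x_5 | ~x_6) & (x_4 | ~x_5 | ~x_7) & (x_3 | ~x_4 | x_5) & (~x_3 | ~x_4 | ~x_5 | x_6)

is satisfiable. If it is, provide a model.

Case x_5 = True:
  Clause (~x_5) is falsified — contradiction.
Case x_5 = False:
  (~x_7) forces x_7 = False.
  (~x_2 | x_7) forces x_2 = False.
  Clause (x_2 | x_5) is falsified — contradiction.
Both cases fail, so the formula is unsatisfiable.

The formula is unsatisfiable.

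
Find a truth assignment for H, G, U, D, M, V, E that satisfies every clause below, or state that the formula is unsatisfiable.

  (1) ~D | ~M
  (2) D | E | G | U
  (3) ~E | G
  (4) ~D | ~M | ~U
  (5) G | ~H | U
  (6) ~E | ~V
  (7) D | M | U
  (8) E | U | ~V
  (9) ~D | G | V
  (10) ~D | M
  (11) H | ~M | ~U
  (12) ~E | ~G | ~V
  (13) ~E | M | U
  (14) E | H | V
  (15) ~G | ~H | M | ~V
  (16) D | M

H = True, G = True, U = True, D = False, M = True, V = True, E = False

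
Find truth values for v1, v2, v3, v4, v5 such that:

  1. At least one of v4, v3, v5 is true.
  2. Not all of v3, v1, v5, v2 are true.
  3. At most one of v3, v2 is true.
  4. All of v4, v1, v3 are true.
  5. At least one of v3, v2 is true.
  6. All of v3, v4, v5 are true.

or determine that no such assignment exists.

v1: True, v2: False, v3: True, v4: True, v5: True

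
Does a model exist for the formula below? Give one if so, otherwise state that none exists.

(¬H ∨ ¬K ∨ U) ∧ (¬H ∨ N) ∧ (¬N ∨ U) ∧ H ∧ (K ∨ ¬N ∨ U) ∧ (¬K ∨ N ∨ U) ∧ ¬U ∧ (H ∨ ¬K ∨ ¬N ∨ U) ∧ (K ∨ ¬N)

Case N = True:
  (¬N ∨ U) forces U = True.
  Clause (¬U) is falsified — contradiction.
Case N = False:
  (¬H ∨ N) forces H = False.
  Clause (H) is falsified — contradiction.
Both cases fail, so the formula is unsatisfiable.

The formula is unsatisfiable.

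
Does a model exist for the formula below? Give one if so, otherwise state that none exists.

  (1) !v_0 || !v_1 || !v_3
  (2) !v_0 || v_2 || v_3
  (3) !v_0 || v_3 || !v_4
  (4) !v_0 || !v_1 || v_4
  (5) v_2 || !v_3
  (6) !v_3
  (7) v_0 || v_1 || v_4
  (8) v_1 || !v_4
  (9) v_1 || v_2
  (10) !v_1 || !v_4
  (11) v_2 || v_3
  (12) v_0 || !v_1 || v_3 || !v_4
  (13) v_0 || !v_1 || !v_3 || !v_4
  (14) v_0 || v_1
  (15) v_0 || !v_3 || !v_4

v_0 = True; v_1 = False; v_2 = True; v_3 = False; v_4 = False

Unit clause (!v_3) forces v_3 = False.
In (v_2 || v_3) only v_2 is left, so v_2 = True.
Set v_0 = True.
  then (!v_0 || v_3 || !v_4) forces v_4 = False.
  then (!v_0 || !v_1 || v_4) forces v_1 = False.
All clauses satisfied.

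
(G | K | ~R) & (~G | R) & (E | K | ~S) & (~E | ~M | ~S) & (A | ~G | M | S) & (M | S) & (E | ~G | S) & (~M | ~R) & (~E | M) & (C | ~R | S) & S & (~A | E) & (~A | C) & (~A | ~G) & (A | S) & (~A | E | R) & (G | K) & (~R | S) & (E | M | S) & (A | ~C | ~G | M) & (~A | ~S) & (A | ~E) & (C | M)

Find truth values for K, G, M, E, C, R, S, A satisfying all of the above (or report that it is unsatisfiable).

K: True; G: False; M: True; E: False; C: True; R: False; S: True; A: False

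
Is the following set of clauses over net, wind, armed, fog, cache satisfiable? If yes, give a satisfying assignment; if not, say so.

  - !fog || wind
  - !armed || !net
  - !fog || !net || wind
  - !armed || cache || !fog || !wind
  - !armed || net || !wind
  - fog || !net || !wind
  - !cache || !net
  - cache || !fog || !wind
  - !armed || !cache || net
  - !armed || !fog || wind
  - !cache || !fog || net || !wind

net: False, wind: True, armed: False, fog: False, cache: True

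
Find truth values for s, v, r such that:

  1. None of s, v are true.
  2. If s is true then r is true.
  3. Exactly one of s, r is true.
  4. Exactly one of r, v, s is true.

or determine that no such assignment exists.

s=F, v=F, r=T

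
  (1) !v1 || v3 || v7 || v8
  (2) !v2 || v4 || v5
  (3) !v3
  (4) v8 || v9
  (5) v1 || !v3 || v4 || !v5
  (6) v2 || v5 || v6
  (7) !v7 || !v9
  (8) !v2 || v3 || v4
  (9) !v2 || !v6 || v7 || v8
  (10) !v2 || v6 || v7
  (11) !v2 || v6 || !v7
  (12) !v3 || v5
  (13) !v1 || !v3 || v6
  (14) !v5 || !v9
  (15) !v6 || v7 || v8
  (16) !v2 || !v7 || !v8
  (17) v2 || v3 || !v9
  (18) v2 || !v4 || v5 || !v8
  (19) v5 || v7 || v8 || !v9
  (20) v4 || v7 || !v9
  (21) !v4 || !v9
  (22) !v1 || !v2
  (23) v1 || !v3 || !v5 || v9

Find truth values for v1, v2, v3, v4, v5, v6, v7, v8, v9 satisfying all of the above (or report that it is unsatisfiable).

v1=F; v2=F; v3=F; v4=F; v5=T; v6=F; v7=F; v8=T; v9=F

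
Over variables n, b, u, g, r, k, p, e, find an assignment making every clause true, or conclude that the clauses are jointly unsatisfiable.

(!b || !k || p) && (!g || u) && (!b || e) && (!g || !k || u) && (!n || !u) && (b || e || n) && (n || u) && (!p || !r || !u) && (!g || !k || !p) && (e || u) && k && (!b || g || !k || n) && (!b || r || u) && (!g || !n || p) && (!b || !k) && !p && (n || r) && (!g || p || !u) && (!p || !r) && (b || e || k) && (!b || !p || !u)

Unit clause (k) forces k = True.
In (!b || !k) only !b is left, so b = False.
Unit clause (!p) forces p = False.
Set n = True.
  then (!n || !u) forces u = False.
  then (e || u) forces e = True.
  then (!g || !n || p) forces g = False.
Set r = False.
All clauses satisfied.

n: True, b: False, u: False, g: False, r: False, k: True, p: False, e: True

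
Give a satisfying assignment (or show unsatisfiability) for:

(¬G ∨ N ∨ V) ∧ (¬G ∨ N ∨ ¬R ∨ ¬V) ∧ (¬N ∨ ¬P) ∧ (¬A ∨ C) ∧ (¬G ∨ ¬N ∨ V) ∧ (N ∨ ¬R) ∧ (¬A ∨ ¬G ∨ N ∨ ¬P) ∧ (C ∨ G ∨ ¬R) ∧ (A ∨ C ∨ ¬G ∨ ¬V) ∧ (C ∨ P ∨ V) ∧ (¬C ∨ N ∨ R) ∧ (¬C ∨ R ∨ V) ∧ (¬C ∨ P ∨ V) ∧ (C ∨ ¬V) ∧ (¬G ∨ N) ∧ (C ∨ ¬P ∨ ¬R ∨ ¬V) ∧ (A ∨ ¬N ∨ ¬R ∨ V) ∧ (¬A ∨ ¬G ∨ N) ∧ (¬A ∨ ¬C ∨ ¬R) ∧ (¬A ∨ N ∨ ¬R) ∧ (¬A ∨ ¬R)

C: True, A: True, V: True, R: False, G: False, P: False, N: True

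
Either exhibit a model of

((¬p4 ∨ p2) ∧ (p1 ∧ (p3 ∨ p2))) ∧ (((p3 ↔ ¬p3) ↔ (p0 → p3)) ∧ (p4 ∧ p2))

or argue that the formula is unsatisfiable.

p0 = True, p1 = True, p2 = True, p3 = False, p4 = True

  (¬p4 ∨ p2) ∧ (p1 ∧ (p3 ∨ p2)) = True
    ¬p4 ∨ p2 = True
      ¬p4 = False
    p1 ∧ (p3 ∨ p2) = True
      p3 ∨ p2 = True
  ((p3 ↔ ¬p3) ↔ (p0 → p3)) ∧ (p4 ∧ p2) = True
    (p3 ↔ ¬p3) ↔ (p0 → p3) = True
      p3 ↔ ¬p3 = False
        ¬p3 = True
      p0 → p3 = False
    p4 ∧ p2 = True
Both conjuncts True, so the formula holds.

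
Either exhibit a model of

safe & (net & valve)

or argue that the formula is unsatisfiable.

safe = True, net = True, valve = True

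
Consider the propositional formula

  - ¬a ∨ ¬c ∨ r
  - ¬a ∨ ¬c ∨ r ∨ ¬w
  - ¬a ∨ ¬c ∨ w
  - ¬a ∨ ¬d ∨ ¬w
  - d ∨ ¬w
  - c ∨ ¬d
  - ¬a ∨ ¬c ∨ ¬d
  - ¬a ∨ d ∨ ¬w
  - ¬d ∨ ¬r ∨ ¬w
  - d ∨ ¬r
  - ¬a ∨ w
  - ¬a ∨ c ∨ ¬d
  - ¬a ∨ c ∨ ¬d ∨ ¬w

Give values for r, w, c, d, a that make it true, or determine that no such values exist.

r = True, w = False, c = True, d = True, a = False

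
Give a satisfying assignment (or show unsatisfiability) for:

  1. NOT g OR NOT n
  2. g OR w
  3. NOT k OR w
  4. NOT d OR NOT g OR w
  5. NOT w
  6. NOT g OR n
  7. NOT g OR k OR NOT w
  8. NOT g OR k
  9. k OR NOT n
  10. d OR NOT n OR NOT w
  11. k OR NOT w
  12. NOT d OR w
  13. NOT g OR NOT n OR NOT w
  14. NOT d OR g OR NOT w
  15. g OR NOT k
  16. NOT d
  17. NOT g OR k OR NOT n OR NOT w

UNSATISFIABLE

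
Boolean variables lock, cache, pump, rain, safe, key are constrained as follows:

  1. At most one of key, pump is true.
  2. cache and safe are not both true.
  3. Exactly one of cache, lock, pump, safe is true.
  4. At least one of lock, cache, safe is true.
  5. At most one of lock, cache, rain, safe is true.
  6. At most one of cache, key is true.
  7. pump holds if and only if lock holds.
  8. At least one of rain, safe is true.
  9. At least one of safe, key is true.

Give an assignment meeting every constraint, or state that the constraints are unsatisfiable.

lock = False, cache = False, pump = False, rain = False, safe = True, key = False

  (1) {key, pump}: 0 true — at most one ✓
  (2) cache=F, safe=T — not both ✓
  (3) {cache, lock, pump, safe}: 1 true — exactly one ✓
  (4) {lock, cache, safe}: 1 true — at least one ✓
  (5) {lock, cache, rain, safe}: 1 true — at most one ✓
  (6) {cache, key}: 0 true — at most one ✓
  (7) pump=F, lock=F — same ✓
  (8) {rain, safe}: 1 true — at least one ✓
  (9) {safe, key}: 1 true — at least one ✓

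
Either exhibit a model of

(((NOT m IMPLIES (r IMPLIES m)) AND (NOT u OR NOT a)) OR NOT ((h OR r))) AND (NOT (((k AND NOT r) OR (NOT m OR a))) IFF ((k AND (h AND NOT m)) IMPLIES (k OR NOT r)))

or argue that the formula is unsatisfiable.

h = True, m = True, k = False, u = False, r = True, a = False

  ((NOT m IMPLIES (r IMPLIES m)) AND (NOT u OR NOT a)) OR NOT ((h OR r)) = True
    (NOT m IMPLIES (r IMPLIES m)) AND (NOT u OR NOT a) = True
      NOT m IMPLIES (r IMPLIES m) = True
        NOT m = False
        r IMPLIES m = True
      NOT u OR NOT a = True
        NOT u = True
        NOT a = True
    NOT ((h OR r)) = False
      h OR r = True
  NOT (((k AND NOT r) OR (NOT m OR a))) IFF ((k AND (h AND NOT m)) IMPLIES (k OR NOT r)) = True
    NOT (((k AND NOT r) OR (NOT m OR a))) = True
      (k AND NOT r) OR (NOT m OR a) = False
        k AND NOT r = False
          NOT r = False
        NOT m OR a = False
          NOT m = False
    (k AND (h AND NOT m)) IMPLIES (k OR NOT r) = True
      k AND (h AND NOT m) = False
        h AND NOT m = False
          NOT m = False
      k OR NOT r = False
        NOT r = False
Both conjuncts True, so the formula holds.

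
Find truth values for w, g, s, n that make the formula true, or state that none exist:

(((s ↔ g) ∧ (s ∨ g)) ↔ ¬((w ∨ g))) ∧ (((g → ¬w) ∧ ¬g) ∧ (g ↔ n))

w=T, g=F, s=T, n=F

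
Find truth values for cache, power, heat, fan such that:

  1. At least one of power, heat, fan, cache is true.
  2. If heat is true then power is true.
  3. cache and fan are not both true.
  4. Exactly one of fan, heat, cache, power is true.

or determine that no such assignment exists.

cache=T, power=F, heat=F, fan=F

  (1) {power, heat, fan, cache}: 1 true — at least one ✓
  (2) heat=F ⇒ power: vacuous ✓
  (3) cache=T, fan=F — not both ✓
  (4) {fan, heat, cache, power}: 1 true — exactly one ✓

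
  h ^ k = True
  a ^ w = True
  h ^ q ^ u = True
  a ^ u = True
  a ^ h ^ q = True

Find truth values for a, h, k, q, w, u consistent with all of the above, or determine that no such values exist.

Adding constraints 3, 4, 5 mod 2: every variable appears an even number of times on the left, so the left side is 0.
But the right sides sum to 1 (mod 2). 0 ≠ 1 — the system is inconsistent.

The formula is unsatisfiable.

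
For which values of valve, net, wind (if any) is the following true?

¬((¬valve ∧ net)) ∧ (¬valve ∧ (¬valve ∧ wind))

valve = False, net = False, wind = True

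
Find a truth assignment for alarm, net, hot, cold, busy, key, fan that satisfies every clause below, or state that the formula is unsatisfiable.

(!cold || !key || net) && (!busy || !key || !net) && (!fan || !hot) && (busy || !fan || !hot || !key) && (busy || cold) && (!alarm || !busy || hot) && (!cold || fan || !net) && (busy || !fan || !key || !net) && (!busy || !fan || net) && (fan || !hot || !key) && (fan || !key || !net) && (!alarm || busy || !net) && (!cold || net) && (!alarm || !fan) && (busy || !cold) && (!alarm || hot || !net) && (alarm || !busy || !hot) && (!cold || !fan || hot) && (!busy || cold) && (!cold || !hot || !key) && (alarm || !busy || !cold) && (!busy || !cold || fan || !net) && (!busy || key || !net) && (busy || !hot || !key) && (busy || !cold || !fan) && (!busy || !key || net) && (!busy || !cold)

Unsatisfiable

Case busy = True:
  (!busy || cold) forces cold = True.
  Clause (!busy || !cold) is falsified — contradiction.
Case busy = False:
  (busy || cold) forces cold = True.
  Clause (busy || !cold) is falsified — contradiction.
Both cases fail, so the formula is unsatisfiable.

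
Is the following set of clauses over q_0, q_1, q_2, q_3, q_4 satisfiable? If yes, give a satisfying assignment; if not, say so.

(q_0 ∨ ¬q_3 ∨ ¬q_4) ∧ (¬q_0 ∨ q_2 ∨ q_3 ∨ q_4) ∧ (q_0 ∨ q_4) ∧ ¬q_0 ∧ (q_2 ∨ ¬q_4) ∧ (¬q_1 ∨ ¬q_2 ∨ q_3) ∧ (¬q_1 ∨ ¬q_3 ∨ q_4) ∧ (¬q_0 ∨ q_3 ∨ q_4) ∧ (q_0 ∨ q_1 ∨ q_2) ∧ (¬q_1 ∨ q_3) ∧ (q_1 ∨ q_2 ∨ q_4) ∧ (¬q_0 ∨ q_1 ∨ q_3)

q_0 = False, q_1 = False, q_2 = True, q_3 = False, q_4 = True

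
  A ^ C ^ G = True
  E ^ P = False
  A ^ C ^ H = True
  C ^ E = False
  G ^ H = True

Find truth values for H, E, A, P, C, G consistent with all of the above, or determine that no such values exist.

Unsatisfiable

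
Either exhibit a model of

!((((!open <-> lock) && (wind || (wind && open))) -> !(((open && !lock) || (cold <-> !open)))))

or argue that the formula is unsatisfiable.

open=T; lock=F; cold=T; wind=T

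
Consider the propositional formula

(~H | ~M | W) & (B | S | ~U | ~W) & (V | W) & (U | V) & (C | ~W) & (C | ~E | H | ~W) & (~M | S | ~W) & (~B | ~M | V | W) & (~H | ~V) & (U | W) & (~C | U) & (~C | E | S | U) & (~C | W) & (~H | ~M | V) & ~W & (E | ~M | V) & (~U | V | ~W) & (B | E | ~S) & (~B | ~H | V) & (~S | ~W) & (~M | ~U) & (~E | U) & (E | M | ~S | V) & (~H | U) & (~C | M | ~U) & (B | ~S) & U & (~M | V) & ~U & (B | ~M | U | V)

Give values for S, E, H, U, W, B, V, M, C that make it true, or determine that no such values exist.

No satisfying assignment exists.

Case U = True:
  Clause (~U) is falsified — contradiction.
Case U = False:
  Clause (U) is falsified — contradiction.
Both cases fail, so the formula is unsatisfiable.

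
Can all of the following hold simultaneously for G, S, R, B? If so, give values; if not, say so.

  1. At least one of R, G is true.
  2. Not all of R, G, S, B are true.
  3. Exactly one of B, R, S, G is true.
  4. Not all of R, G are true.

G=T, S=F, R=F, B=F

  (1) {R, G}: 1 true — at least one ✓
  (2) {R, G, S, B}: 1/4 true — not all ✓
  (3) {B, R, S, G}: 1 true — exactly one ✓
  (4) {R, G}: 1/2 true — not all ✓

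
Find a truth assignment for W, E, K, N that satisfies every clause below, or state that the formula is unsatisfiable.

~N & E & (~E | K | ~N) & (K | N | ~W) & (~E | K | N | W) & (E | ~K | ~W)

W = False, E = True, K = True, N = False

Unit clause (~N) forces N = False.
Unit clause (E) forces E = True.
Set W = False.
  then (~E | K | N | W) forces K = True.
Check each clause:
  (~N): ~N holds.
  (E): E holds.
  (~E | K | ~N): K holds.
  (K | N | ~W): K holds.
  (~E | K | N | W): K holds.
  (E | ~K | ~W): E holds.
All clauses satisfied.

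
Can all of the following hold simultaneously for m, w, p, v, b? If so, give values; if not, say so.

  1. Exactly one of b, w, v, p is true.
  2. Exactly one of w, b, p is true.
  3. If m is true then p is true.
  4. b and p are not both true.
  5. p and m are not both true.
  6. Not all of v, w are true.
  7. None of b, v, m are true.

m=F, w=T, p=F, v=F, b=F

  (1) {b, w, v, p}: 1 true — exactly one ✓
  (2) {w, b, p}: 1 true — exactly one ✓
  (3) m=F ⇒ p: vacuous ✓
  (4) b=F, p=F — not both ✓
  (5) p=F, m=F — not both ✓
  (6) {v, w}: 1/2 true — not all ✓
  (7) {b, v, m}: 0 true — none ✓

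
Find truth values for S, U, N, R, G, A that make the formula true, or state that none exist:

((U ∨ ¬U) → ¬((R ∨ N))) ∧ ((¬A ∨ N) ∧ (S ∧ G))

S: True; U: True; N: False; R: False; G: True; A: False

  (U ∨ ¬U) → ¬((R ∨ N)) = True
    U ∨ ¬U = True
      ¬U = False
    ¬((R ∨ N)) = True
      R ∨ N = False
  (¬A ∨ N) ∧ (S ∧ G) = True
    ¬A ∨ N = True
      ¬A = True
    S ∧ G = True
Both conjuncts True, so the formula holds.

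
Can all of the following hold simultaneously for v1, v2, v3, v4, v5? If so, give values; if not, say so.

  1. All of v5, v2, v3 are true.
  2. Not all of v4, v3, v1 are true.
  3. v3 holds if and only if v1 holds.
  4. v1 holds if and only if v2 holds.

v1 = True, v2 = True, v3 = True, v4 = False, v5 = True

  (1) {v5, v2, v3}: all 3 true ✓
  (2) {v4, v3, v1}: 2/3 true — not all ✓
  (3) v3=T, v1=T — same ✓
  (4) v1=T, v2=T — same ✓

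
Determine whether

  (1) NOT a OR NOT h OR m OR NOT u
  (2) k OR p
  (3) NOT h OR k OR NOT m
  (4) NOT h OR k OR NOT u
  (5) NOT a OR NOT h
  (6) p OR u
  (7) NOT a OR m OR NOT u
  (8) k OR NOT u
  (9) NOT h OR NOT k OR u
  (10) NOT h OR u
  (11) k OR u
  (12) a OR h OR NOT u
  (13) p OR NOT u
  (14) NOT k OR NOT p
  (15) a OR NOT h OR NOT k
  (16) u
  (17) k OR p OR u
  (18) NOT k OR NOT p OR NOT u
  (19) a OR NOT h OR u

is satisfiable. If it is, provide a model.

Unsatisfiable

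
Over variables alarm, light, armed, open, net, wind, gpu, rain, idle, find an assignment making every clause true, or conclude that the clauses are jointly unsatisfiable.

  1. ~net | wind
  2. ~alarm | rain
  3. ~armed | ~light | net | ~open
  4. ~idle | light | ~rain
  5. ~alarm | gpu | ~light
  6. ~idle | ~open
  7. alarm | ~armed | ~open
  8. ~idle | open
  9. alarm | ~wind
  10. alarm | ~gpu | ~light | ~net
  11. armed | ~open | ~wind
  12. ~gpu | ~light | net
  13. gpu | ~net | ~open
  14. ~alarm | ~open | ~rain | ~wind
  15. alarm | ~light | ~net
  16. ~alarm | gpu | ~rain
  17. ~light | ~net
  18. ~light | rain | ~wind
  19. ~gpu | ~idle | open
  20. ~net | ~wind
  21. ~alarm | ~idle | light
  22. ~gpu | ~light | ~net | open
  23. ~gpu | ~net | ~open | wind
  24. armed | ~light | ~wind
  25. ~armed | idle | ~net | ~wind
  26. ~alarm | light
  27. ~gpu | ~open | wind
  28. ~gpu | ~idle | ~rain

alarm = False; light = False; armed = False; open = False; net = False; wind = False; gpu = True; rain = True; idle = False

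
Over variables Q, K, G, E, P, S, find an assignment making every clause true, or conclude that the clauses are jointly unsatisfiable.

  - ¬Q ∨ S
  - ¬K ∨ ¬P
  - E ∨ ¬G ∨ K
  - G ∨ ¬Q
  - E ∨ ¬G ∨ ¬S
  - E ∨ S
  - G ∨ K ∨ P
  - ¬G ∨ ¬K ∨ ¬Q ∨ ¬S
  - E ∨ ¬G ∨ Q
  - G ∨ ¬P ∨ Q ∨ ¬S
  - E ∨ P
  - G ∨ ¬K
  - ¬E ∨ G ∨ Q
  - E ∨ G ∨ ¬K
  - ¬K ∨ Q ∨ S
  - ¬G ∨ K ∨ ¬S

Q = False, K = True, G = True, E = True, P = False, S = True

Set Q = False.
Set K = True.
  then (¬K ∨ ¬P) forces P = False.
  then (E ∨ P) forces E = True.
  then (G ∨ ¬K) forces G = True.
  then (¬K ∨ Q ∨ S) forces S = True.
All clauses satisfied.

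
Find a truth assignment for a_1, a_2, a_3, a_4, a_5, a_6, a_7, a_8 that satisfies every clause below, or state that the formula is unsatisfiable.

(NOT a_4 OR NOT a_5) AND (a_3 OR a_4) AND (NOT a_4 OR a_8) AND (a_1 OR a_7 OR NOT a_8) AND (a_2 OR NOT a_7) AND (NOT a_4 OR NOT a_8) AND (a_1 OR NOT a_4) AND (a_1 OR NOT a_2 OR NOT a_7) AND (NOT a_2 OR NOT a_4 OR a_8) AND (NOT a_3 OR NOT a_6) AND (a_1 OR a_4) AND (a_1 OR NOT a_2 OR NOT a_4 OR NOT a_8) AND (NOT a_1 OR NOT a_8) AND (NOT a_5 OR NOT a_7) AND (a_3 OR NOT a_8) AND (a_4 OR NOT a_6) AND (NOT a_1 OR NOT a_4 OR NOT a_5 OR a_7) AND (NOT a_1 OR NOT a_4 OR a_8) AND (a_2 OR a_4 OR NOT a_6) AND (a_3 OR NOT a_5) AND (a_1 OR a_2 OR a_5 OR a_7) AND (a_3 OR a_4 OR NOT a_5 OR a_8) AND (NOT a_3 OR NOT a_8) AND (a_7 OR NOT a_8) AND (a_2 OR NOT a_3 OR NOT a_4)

a_1: True; a_2: False; a_3: True; a_4: False; a_5: True; a_6: False; a_7: False; a_8: False

Set a_1 = True.
  then (NOT a_1 OR NOT a_8) forces a_8 = False.
  then (NOT a_1 OR NOT a_4 OR a_8) forces a_4 = False.
  then (a_3 OR a_4) forces a_3 = True.
  then (NOT a_3 OR NOT a_6) forces a_6 = False.
Set a_2 = False.
  then (a_2 OR NOT a_7) forces a_7 = False.
Set a_5 = True.
All clauses satisfied.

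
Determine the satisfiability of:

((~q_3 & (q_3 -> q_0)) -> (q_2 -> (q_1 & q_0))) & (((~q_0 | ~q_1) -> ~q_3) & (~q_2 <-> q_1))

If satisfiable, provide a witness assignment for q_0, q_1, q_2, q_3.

q_0 = True; q_1 = True; q_2 = False; q_3 = True

  (~q_3 & (q_3 -> q_0)) -> (q_2 -> (q_1 & q_0)) = True
    ~q_3 & (q_3 -> q_0) = False
      ~q_3 = False
      q_3 -> q_0 = True
    q_2 -> (q_1 & q_0) = True
      q_1 & q_0 = True
  ((~q_0 | ~q_1) -> ~q_3) & (~q_2 <-> q_1) = True
    (~q_0 | ~q_1) -> ~q_3 = True
      ~q_0 | ~q_1 = False
        ~q_0 = False
        ~q_1 = False
      ~q_3 = False
    ~q_2 <-> q_1 = True
      ~q_2 = True
Both conjuncts True, so the formula holds.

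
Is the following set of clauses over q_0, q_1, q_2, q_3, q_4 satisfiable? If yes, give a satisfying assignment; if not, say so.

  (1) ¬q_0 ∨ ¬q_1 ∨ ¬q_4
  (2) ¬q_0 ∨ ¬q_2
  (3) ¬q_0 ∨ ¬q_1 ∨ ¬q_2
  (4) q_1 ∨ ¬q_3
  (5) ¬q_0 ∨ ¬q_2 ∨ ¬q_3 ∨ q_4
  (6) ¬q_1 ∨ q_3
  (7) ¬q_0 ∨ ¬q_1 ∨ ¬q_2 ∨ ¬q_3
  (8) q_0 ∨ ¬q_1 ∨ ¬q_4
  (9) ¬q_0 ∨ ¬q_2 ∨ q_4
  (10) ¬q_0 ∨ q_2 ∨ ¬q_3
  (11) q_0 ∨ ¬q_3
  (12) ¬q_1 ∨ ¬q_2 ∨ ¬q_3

q_0: False, q_1: False, q_2: False, q_3: False, q_4: True

Set q_0 = False.
  then (q_0 ∨ ¬q_3) forces q_3 = False.
  then (¬q_1 ∨ q_3) forces q_1 = False.
Set q_2 = False.
Set q_4 = True.
All clauses satisfied.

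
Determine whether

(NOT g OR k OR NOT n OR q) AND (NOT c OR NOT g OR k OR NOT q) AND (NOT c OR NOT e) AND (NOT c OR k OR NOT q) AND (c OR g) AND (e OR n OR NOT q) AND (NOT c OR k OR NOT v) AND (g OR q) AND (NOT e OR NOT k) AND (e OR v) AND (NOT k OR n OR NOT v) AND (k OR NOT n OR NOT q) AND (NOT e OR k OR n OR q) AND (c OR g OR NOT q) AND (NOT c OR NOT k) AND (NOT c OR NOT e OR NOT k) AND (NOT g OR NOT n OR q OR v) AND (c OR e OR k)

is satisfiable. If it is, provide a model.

Try c = True:
  (NOT c OR NOT e) forces e = False.
  (e OR v) forces v = True.
  (NOT c OR k OR NOT v) forces k = True.
  clause (NOT c OR NOT k) is falsified — backtrack.
So c = False.
  then (c OR g) forces g = True.
Set q = True.
Set v = True.
Set k = True.
  then (NOT e OR NOT k) forces e = False.
  then (NOT k OR n OR NOT v) forces n = True.
All clauses satisfied.

c: False; q: True; v: True; k: True; g: True; e: False; n: True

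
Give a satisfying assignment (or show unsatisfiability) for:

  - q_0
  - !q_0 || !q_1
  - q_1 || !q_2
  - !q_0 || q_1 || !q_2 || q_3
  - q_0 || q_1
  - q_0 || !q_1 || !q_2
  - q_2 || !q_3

Unit clause (q_0) forces q_0 = True.
In (!q_0 || !q_1) only !q_1 is left, so q_1 = False.
In (q_1 || !q_2) only !q_2 is left, so q_2 = False.
In (q_2 || !q_3) only !q_3 is left, so q_3 = False.
Check each clause:
  (q_0): q_0 holds.
  (!q_0 || !q_1): !q_1 holds.
  (q_1 || !q_2): !q_2 holds.
  (!q_0 || q_1 || !q_2 || q_3): !q_2 holds.
  (q_0 || q_1): q_0 holds.
  (q_0 || !q_1 || !q_2): q_0 holds.
  (q_2 || !q_3): !q_3 holds.
All clauses satisfied.

q_0 = True, q_1 = False, q_2 = False, q_3 = False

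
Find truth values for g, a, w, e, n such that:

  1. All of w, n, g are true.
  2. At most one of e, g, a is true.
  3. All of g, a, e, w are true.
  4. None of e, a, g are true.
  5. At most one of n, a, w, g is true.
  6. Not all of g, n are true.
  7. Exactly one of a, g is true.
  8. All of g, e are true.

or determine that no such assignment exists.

Case g = True:
  Constraint (4) is violated (g=T) — contradiction.
Case g = False:
  Constraint (1) is violated (g=F) — contradiction.
Both cases fail — unsatisfiable.

Unsatisfiable — no assignment works.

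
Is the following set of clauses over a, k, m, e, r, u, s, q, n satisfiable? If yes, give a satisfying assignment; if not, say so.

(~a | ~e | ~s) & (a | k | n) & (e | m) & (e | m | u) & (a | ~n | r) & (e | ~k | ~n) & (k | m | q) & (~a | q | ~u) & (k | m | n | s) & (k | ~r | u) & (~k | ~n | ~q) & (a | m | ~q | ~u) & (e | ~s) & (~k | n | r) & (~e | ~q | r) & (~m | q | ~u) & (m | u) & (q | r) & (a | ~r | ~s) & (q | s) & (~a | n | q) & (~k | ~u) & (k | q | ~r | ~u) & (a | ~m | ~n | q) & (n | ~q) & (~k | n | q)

a = True; k = False; m = True; e = False; r = True; u = True; s = False; q = True; n = True

Set a = True.
Set k = False.
Set m = True.
Set e = False.
  then (e | ~s) forces s = False.
  then (q | s) forces q = True.
  then (n | ~q) forces n = True.
Set r = True.
  then (k | ~r | u) forces u = True.
All clauses satisfied.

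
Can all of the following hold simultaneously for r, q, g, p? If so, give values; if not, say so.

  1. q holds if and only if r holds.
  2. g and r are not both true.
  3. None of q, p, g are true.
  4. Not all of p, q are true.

r = False, q = False, g = False, p = False

  (1) q=F, r=F — same ✓
  (2) g=F, r=F — not both ✓
  (3) {q, p, g}: 0 true — none ✓
  (4) {p, q}: 0/2 true — not all ✓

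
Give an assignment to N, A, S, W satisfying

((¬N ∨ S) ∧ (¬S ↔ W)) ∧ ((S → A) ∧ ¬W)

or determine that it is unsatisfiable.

N = True, A = True, S = True, W = False

  (¬N ∨ S) ∧ (¬S ↔ W) = True
    ¬N ∨ S = True
      ¬N = False
    ¬S ↔ W = True
      ¬S = False
  (S → A) ∧ ¬W = True
    S → A = True
    ¬W = True
Both conjuncts True, so the formula holds.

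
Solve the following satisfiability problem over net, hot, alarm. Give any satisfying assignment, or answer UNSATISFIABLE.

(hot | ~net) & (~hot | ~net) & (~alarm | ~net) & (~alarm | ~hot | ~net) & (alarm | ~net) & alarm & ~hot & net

Case net = True:
  (hot | ~net) forces hot = True.
  Clause (~hot | ~net) is falsified — contradiction.
Case net = False:
  Clause (net) is falsified — contradiction.
Both cases fail, so the formula is unsatisfiable.

UNSATISFIABLE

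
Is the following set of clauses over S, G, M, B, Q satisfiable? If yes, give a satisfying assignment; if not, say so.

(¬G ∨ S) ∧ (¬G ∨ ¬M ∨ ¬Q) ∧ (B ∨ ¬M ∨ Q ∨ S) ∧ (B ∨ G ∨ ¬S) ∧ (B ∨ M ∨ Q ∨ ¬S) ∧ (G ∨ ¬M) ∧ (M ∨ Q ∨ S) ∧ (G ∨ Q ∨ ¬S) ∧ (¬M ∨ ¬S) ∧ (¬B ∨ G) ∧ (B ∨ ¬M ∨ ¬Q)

Set S = True.
  then (¬M ∨ ¬S) forces M = False.
Try G = False:
  (B ∨ G ∨ ¬S) forces B = True.
  clause (¬B ∨ G) is falsified — backtrack.
So G = True.
Set B = True.
Set Q = False.
All clauses satisfied.

S = True, G = True, M = False, B = True, Q = False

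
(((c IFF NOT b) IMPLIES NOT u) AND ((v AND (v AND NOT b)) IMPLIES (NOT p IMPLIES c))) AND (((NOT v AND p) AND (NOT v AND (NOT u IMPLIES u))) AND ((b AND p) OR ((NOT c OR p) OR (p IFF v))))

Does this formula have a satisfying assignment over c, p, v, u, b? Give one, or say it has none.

c=F, p=T, v=F, u=T, b=F

  ((c IFF NOT b) IMPLIES NOT u) AND ((v AND (v AND NOT b)) IMPLIES (NOT p IMPLIES c)) = True
    (c IFF NOT b) IMPLIES NOT u = True
      c IFF NOT b = False
        NOT b = True
      NOT u = False
    (v AND (v AND NOT b)) IMPLIES (NOT p IMPLIES c) = True
      v AND (v AND NOT b) = False
        v AND NOT b = False
          NOT b = True
      NOT p IMPLIES c = True
        NOT p = False
  ((NOT v AND p) AND (NOT v AND (NOT u IMPLIES u))) AND ((b AND p) OR ((NOT c OR p) OR (p IFF v))) = True
    (NOT v AND p) AND (NOT v AND (NOT u IMPLIES u)) = True
      NOT v AND p = True
        NOT v = True
      NOT v AND (NOT u IMPLIES u) = True
        NOT v = True
        NOT u IMPLIES u = True
          NOT u = False
    (b AND p) OR ((NOT c OR p) OR (p IFF v)) = True
      b AND p = False
      (NOT c OR p) OR (p IFF v) = True
        NOT c OR p = True
          NOT c = True
        p IFF v = False
Both conjuncts True, so the formula holds.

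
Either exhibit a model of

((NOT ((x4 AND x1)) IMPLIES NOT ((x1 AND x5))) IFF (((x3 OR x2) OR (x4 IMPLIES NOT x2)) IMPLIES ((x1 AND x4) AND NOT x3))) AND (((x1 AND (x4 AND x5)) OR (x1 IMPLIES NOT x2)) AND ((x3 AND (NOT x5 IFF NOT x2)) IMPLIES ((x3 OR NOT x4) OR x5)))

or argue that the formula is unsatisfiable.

x1: True, x2: True, x3: False, x4: True, x5: True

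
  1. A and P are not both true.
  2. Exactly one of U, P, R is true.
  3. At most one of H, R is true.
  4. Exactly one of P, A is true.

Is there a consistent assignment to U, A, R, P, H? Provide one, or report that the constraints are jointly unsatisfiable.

U: False, A: False, R: False, P: True, H: True

  (1) A=F, P=T — not both ✓
  (2) {U, P, R}: 1 true — exactly one ✓
  (3) {H, R}: 1 true — at most one ✓
  (4) {P, A}: 1 true — exactly one ✓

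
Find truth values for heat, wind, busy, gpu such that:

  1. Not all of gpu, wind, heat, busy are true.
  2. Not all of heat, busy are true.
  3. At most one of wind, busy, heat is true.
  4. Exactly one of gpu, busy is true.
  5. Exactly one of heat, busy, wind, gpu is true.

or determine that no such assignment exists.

heat: False, wind: False, busy: True, gpu: False

  (1) {gpu, wind, heat, busy}: 1/4 true — not all ✓
  (2) {heat, busy}: 1/2 true — not all ✓
  (3) {wind, busy, heat}: 1 true — at most one ✓
  (4) {gpu, busy}: 1 true — exactly one ✓
  (5) {heat, busy, wind, gpu}: 1 true — exactly one ✓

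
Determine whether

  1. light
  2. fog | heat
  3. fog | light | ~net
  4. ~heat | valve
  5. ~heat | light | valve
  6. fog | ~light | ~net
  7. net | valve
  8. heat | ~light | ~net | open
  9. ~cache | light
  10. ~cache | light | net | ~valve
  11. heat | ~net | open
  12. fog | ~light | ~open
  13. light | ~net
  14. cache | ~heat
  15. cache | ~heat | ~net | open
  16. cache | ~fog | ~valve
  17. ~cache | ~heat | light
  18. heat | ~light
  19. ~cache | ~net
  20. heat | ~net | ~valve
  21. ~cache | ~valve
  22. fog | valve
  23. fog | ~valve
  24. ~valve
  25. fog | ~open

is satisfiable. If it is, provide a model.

Case valve = True:
  Clause (~valve) is falsified — contradiction.
Case valve = False:
  (light) forces light = True.
  (~heat | valve) forces heat = False.
  Clause (heat | ~light) is falsified — contradiction.
Both cases fail, so the formula is unsatisfiable.

Unsatisfiable — no assignment works.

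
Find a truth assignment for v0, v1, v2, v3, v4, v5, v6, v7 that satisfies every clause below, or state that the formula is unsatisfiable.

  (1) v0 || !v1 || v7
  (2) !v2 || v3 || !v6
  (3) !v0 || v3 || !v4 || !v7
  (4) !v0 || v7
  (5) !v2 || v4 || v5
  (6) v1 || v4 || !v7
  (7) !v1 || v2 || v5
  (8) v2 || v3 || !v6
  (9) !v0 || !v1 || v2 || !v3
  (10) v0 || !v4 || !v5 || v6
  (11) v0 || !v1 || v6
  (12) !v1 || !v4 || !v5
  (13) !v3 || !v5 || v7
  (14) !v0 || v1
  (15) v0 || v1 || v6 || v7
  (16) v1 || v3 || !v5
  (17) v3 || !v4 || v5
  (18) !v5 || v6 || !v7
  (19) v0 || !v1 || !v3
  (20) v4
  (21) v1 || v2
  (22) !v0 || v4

Unit clause (v4) forces v4 = True.
Set v0 = False.
Set v1 = False.
  then (v1 || v2) forces v2 = True.
Try v3 = False:
  (!v2 || v3 || !v6) forces v6 = False.
  (v0 || !v4 || !v5 || v6) forces v5 = False.
  clause (v3 || !v4 || v5) is falsified — backtrack.
So v3 = True.
Set v5 = True.
  then (v0 || !v4 || !v5 || v6) forces v6 = True.
  then (!v3 || !v5 || v7) forces v7 = True.
All clauses satisfied.

v0 = False, v1 = False, v2 = True, v3 = True, v4 = True, v5 = True, v6 = True, v7 = True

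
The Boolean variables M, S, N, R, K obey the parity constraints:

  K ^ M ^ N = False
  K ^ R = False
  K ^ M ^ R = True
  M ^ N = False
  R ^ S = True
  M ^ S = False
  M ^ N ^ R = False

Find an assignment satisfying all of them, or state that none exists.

M: True; S: True; N: True; R: False; K: False

K ^ M ^ N = F ^ T ^ T = False ✓
K ^ R = F ^ F = False ✓
K ^ M ^ R = F ^ T ^ F = True ✓
M ^ N = T ^ T = False ✓
R ^ S = F ^ T = True ✓
M ^ S = T ^ T = False ✓
M ^ N ^ R = T ^ T ^ F = False ✓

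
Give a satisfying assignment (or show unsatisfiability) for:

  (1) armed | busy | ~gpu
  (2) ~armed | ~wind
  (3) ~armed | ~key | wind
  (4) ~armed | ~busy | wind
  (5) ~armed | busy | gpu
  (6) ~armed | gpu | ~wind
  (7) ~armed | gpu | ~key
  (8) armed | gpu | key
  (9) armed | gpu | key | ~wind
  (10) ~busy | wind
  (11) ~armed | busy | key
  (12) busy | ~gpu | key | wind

Try armed = True:
  (~armed | ~wind) forces wind = False.
  (~armed | ~key | wind) forces key = False.
  (~armed | ~busy | wind) forces busy = False.
  clause (~armed | busy | key) is falsified — backtrack.
So armed = False.
Set gpu = False.
  then (armed | gpu | key) forces key = True.
Set busy = True.
  then (~busy | wind) forces wind = True.
All clauses satisfied.

armed = False, gpu = False, busy = True, key = True, wind = True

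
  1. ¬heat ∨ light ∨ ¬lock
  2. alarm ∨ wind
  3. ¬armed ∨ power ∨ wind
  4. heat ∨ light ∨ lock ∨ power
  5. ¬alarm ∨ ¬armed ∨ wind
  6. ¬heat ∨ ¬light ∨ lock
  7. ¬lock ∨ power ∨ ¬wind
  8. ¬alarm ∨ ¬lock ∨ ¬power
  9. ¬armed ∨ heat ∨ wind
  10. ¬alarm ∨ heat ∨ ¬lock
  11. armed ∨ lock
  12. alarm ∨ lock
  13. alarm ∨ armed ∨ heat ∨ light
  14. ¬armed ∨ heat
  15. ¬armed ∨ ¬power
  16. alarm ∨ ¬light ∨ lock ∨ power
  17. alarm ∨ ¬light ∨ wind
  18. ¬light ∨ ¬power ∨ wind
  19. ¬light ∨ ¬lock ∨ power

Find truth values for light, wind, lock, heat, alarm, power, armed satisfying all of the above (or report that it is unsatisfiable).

Set light = True.
Try wind = False:
  (alarm ∨ wind) forces alarm = True.
  (¬alarm ∨ ¬armed ∨ wind) forces armed = False.
  (armed ∨ lock) forces lock = True.
  (¬alarm ∨ ¬lock ∨ ¬power) forces power = False.
  clause (¬light ∨ ¬lock ∨ power) is falsified — backtrack.
So wind = True.
Set lock = True.
  then (¬lock ∨ power ∨ ¬wind) forces power = True.
  then (¬alarm ∨ ¬lock ∨ ¬power) forces alarm = False.
  then (¬armed ∨ ¬power) forces armed = False.
Set heat = False.
All clauses satisfied.

light: True, wind: True, lock: True, heat: False, alarm: False, power: True, armed: False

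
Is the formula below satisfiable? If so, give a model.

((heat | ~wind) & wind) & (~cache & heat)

wind = True; cache = False; heat = True

  (heat | ~wind) & wind = True
    heat | ~wind = True
      ~wind = False
  ~cache & heat = True
    ~cache = True
Both conjuncts True, so the formula holds.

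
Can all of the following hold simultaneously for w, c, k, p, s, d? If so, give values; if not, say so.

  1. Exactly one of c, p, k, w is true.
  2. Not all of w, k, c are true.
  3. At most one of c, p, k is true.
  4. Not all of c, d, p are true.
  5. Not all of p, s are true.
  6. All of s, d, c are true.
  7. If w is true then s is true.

w = False, c = True, k = False, p = False, s = True, d = True

  (1) {c, p, k, w}: 1 true — exactly one ✓
  (2) {w, k, c}: 1/3 true — not all ✓
  (3) {c, p, k}: 1 true — at most one ✓
  (4) {c, d, p}: 2/3 true — not all ✓
  (5) {p, s}: 1/2 true — not all ✓
  (6) {s, d, c}: all 3 true ✓
  (7) w=F ⇒ s: vacuous ✓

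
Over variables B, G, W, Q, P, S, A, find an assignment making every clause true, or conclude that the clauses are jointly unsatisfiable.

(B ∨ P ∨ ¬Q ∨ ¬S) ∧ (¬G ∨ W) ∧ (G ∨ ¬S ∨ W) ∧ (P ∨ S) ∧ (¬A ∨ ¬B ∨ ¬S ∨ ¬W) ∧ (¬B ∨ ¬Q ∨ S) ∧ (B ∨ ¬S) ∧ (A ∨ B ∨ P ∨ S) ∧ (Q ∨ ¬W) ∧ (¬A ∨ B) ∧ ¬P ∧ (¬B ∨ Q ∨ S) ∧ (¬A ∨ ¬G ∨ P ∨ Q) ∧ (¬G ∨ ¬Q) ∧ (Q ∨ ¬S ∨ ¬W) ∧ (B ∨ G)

Unit clause (¬P) forces P = False.
In (P ∨ S) only S is left, so S = True.
In (B ∨ ¬S) only B is left, so B = True.
Try G = True:
  (¬G ∨ W) forces W = True.
  (¬A ∨ ¬B ∨ ¬S ∨ ¬W) forces A = False.
  (Q ∨ ¬W) forces Q = True.
  clause (¬G ∨ ¬Q) is falsified — backtrack.
So G = False.
  then (G ∨ ¬S ∨ W) forces W = True.
  then (¬A ∨ ¬B ∨ ¬S ∨ ¬W) forces A = False.
  then (Q ∨ ¬W) forces Q = True.
All clauses satisfied.

B = True, G = False, W = True, Q = True, P = False, S = True, A = False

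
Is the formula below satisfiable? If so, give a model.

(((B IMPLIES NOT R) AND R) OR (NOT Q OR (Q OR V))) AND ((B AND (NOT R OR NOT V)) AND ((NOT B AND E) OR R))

V=F, B=T, E=T, Q=F, R=T

  ((B IMPLIES NOT R) AND R) OR (NOT Q OR (Q OR V)) = True
    (B IMPLIES NOT R) AND R = False
      B IMPLIES NOT R = False
        NOT R = False
    NOT Q OR (Q OR V) = True
      NOT Q = True
      Q OR V = False
  (B AND (NOT R OR NOT V)) AND ((NOT B AND E) OR R) = True
    B AND (NOT R OR NOT V) = True
      NOT R OR NOT V = True
        NOT R = False
        NOT V = True
    (NOT B AND E) OR R = True
      NOT B AND E = False
        NOT B = False
Both conjuncts True, so the formula holds.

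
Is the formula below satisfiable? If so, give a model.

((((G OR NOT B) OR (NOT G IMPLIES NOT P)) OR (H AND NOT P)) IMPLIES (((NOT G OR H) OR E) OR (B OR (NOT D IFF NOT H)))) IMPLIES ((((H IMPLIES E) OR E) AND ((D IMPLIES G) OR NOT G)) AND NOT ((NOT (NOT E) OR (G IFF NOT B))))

E = False; H = False; B = False; D = True; G = False; P = False

  ((((G OR NOT B) OR (NOT G IMPLIES NOT P)) OR (H AND NOT P)) IMPLIES (((NOT G OR H) OR E) OR (B OR (NOT D IFF NOT H)))) IMPLIES ((((H IMPLIES E) OR E) AND ((D IMPLIES G) OR NOT G)) AND NOT ((NOT (NOT E) OR (G IFF NOT B)))) = True
    (((G OR NOT B) OR (NOT G IMPLIES NOT P)) OR (H AND NOT P)) IMPLIES (((NOT G OR H) OR E) OR (B OR (NOT D IFF NOT H))) = True
      ((G OR NOT B) OR (NOT G IMPLIES NOT P)) OR (H AND NOT P) = True
        (G OR NOT B) OR (NOT G IMPLIES NOT P) = True
          G OR NOT B = True
            NOT B = True
          NOT G IMPLIES NOT P = True
            NOT G = True
            NOT P = True
        H AND NOT P = False
          NOT P = True
      ((NOT G OR H) OR E) OR (B OR (NOT D IFF NOT H)) = True
        (NOT G OR H) OR E = True
          NOT G OR H = True
            NOT G = True
        B OR (NOT D IFF NOT H) = False
          NOT D IFF NOT H = False
            NOT D = False
            NOT H = True
    (((H IMPLIES E) OR E) AND ((D IMPLIES G) OR NOT G)) AND NOT ((NOT (NOT E) OR (G IFF NOT B))) = True
      ((H IMPLIES E) OR E) AND ((D IMPLIES G) OR NOT G) = True
        (H IMPLIES E) OR E = True
          H IMPLIES E = True
        (D IMPLIES G) OR NOT G = True
          D IMPLIES G = False
          NOT G = True
      NOT ((NOT (NOT E) OR (G IFF NOT B))) = True
        NOT (NOT E) OR (G IFF NOT B) = False
          NOT (NOT E) = False
            NOT E = True
          G IFF NOT B = False
            NOT B = True
The formula evaluates to True.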